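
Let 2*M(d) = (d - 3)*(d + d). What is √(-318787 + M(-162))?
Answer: I*√292057 ≈ 540.42*I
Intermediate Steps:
M(d) = d*(-3 + d) (M(d) = ((d - 3)*(d + d))/2 = ((-3 + d)*(2*d))/2 = (2*d*(-3 + d))/2 = d*(-3 + d))
√(-318787 + M(-162)) = √(-318787 - 162*(-3 - 162)) = √(-318787 - 162*(-165)) = √(-318787 + 26730) = √(-292057) = I*√292057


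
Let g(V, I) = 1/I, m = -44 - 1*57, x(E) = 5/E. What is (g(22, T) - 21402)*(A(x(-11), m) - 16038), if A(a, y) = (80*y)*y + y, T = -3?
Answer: -17120603929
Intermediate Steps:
m = -101 (m = -44 - 57 = -101)
A(a, y) = y + 80*y² (A(a, y) = 80*y² + y = y + 80*y²)
(g(22, T) - 21402)*(A(x(-11), m) - 16038) = (1/(-3) - 21402)*(-101*(1 + 80*(-101)) - 16038) = (-⅓ - 21402)*(-101*(1 - 8080) - 16038) = -64207*(-101*(-8079) - 16038)/3 = -64207*(815979 - 16038)/3 = -64207/3*799941 = -17120603929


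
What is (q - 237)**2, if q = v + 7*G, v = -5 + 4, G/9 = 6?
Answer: 19600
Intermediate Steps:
G = 54 (G = 9*6 = 54)
v = -1
q = 377 (q = -1 + 7*54 = -1 + 378 = 377)
(q - 237)**2 = (377 - 237)**2 = 140**2 = 19600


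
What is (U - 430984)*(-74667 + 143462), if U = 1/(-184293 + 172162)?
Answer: -359678621729475/12131 ≈ -2.9650e+10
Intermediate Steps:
U = -1/12131 (U = 1/(-12131) = -1/12131 ≈ -8.2433e-5)
(U - 430984)*(-74667 + 143462) = (-1/12131 - 430984)*(-74667 + 143462) = -5228266905/12131*68795 = -359678621729475/12131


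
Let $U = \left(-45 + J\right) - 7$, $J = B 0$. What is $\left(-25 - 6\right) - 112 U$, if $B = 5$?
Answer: $5793$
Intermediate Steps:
$J = 0$ ($J = 5 \cdot 0 = 0$)
$U = -52$ ($U = \left(-45 + 0\right) - 7 = -45 - 7 = -52$)
$\left(-25 - 6\right) - 112 U = \left(-25 - 6\right) - -5824 = -31 + 5824 = 5793$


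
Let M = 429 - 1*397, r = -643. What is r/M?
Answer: -643/32 ≈ -20.094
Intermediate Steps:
M = 32 (M = 429 - 397 = 32)
r/M = -643/32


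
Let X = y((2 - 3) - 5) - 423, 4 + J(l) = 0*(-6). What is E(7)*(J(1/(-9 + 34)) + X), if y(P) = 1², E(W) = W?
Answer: -2982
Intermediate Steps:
J(l) = -4 (J(l) = -4 + 0*(-6) = -4 + 0 = -4)
y(P) = 1
X = -422 (X = 1 - 423 = -422)
E(7)*(J(1/(-9 + 34)) + X) = 7*(-4 - 422) = 7*(-426) = -2982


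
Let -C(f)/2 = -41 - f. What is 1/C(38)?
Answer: 1/158 ≈ 0.0063291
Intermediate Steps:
C(f) = 82 + 2*f (C(f) = -2*(-41 - f) = 82 + 2*f)
1/C(38) = 1/(82 + 2*38) = 1/(82 + 76) = 1/158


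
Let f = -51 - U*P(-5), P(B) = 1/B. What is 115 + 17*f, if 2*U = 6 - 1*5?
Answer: -7503/10 ≈ -750.30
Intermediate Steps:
U = ½ (U = (6 - 1*5)/2 = (6 - 5)/2 = (½)*1 = ½ ≈ 0.50000)
f = -509/10 (f = -51 - 1/(2*(-5)) = -51 - (-1)/(2*5) = -51 - 1*(-⅒) = -51 + ⅒ = -509/10 ≈ -50.900)
115 + 17*f = 115 + 17*(-509/10) = 115 - 8653/10 = -7503/10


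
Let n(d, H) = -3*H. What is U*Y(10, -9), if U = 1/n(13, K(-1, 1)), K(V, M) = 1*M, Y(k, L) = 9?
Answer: -3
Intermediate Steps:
K(V, M) = M
U = -⅓ (U = 1/(-3*1) = 1/(-3) = -⅓ ≈ -0.33333)
U*Y(10, -9) = -⅓*9 = -3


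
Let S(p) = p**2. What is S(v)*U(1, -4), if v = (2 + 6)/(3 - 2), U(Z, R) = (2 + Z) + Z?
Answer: 256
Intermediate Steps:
U(Z, R) = 2 + 2*Z
v = 8 (v = 8/1 = 8*1 = 8)
S(v)*U(1, -4) = 8**2*(2 + 2*1) = 64*(2 + 2) = 64*4 = 256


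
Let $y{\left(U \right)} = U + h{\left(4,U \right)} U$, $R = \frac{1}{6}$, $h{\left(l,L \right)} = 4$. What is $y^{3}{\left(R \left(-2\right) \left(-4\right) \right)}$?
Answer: $\frac{8000}{27} \approx 296.3$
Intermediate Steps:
$R = \frac{1}{6} \approx 0.16667$
$y{\left(U \right)} = 5 U$ ($y{\left(U \right)} = U + 4 U = 5 U$)
$y^{3}{\left(R \left(-2\right) \left(-4\right) \right)} = \left(5 \cdot \frac{1}{6} \left(-2\right) \left(-4\right)\right)^{3} = \left(5 \left(\left(- \frac{1}{3}\right) \left(-4\right)\right)\right)^{3} = \left(5 \cdot \frac{4}{3}\right)^{3} = \left(\frac{20}{3}\right)^{3} = \frac{8000}{27}$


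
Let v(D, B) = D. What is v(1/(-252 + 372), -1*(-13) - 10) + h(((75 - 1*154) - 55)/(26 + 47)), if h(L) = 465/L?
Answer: -2036633/8040 ≈ -253.31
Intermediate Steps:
v(1/(-252 + 372), -1*(-13) - 10) + h(((75 - 1*154) - 55)/(26 + 47)) = 1/(-252 + 372) + 465/((((75 - 1*154) - 55)/(26 + 47))) = 1/120 + 465/((((75 - 154) - 55)/73)) = 1/120 + 465/(((-79 - 55)*(1/73))) = 1/120 + 465/((-134*1/73)) = 1/120 + 465/(-134/73) = 1/120 + 465*(-73/134) = 1/120 - 33945/134 = -2036633/8040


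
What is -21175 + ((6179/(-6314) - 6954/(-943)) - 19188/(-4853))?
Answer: -648523874729/30641842 ≈ -21165.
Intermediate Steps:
-21175 + ((6179/(-6314) - 6954/(-943)) - 19188/(-4853)) = -21175 + ((6179*(-1/6314) - 6954*(-1/943)) - 19188*(-1/4853)) = -21175 + ((-6179/6314 + 6954/943) + 19188/4853) = -21175 + (928799/145222 + 19188/4853) = -21175 + 317129621/30641842 = -648523874729/30641842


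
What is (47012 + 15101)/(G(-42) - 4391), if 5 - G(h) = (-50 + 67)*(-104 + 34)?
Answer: -62113/3196 ≈ -19.435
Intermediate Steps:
G(h) = 1195 (G(h) = 5 - (-50 + 67)*(-104 + 34) = 5 - 17*(-70) = 5 - 1*(-1190) = 5 + 1190 = 1195)
(47012 + 15101)/(G(-42) - 4391) = (47012 + 15101)/(1195 - 4391) = 62113/(-3196) = 62113*(-1/3196) = -62113/3196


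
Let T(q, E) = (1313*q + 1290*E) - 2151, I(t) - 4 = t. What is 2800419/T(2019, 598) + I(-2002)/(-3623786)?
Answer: 1692492126317/2065688476296 ≈ 0.81934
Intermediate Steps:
I(t) = 4 + t
T(q, E) = -2151 + 1290*E + 1313*q (T(q, E) = (1290*E + 1313*q) - 2151 = -2151 + 1290*E + 1313*q)
2800419/T(2019, 598) + I(-2002)/(-3623786) = 2800419/(-2151 + 1290*598 + 1313*2019) + (4 - 2002)/(-3623786) = 2800419/(-2151 + 771420 + 2650947) - 1998*(-1/3623786) = 2800419/3420216 + 999/1811893 = 2800419*(1/3420216) + 999/1811893 = 933473/1140072 + 999/1811893 = 1692492126317/2065688476296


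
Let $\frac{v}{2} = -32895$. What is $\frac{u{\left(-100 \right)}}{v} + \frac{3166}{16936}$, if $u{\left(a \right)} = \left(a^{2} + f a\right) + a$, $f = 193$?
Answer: $\frac{18374477}{55710972} \approx 0.32982$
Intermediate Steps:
$v = -65790$ ($v = 2 \left(-32895\right) = -65790$)
$u{\left(a \right)} = a^{2} + 194 a$ ($u{\left(a \right)} = \left(a^{2} + 193 a\right) + a = a^{2} + 194 a$)
$\frac{u{\left(-100 \right)}}{v} + \frac{3166}{16936} = \frac{\left(-100\right) \left(194 - 100\right)}{-65790} + \frac{3166}{16936} = \left(-100\right) 94 \left(- \frac{1}{65790}\right) + 3166 \cdot \frac{1}{16936} = \left(-9400\right) \left(- \frac{1}{65790}\right) + \frac{1583}{8468} = \frac{940}{6579} + \frac{1583}{8468} = \frac{18374477}{55710972}$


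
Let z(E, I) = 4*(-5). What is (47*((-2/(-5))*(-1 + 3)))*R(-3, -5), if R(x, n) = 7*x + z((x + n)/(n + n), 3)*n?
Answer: 14852/5 ≈ 2970.4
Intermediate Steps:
z(E, I) = -20
R(x, n) = -20*n + 7*x (R(x, n) = 7*x - 20*n = -20*n + 7*x)
(47*((-2/(-5))*(-1 + 3)))*R(-3, -5) = (47*((-2/(-5))*(-1 + 3)))*(-20*(-5) + 7*(-3)) = (47*(-2*(-⅕)*2))*(100 - 21) = (47*((⅖)*2))*79 = (47*(⅘))*79 = (188/5)*79 = 14852/5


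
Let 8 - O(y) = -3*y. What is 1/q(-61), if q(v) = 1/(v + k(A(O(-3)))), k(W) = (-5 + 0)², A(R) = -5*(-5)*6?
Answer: -36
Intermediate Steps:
O(y) = 8 + 3*y (O(y) = 8 - (-3)*y = 8 + 3*y)
A(R) = 150 (A(R) = 25*6 = 150)
k(W) = 25 (k(W) = (-5)² = 25)
q(v) = 1/(25 + v) (q(v) = 1/(v + 25) = 1/(25 + v))
1/q(-61) = 1/(1/(25 - 61)) = 1/(1/(-36)) = 1/(-1/36) = -36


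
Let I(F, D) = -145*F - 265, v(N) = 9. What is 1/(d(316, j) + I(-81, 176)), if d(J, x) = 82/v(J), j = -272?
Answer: 9/103402 ≈ 8.7039e-5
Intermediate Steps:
I(F, D) = -265 - 145*F
d(J, x) = 82/9
1/(d(316, j) + I(-81, 176)) = 1/(82/9 + (-265 - 145*(-81))) = 1/(82/9 + (-265 + 11745)) = 1/(82/9 + 11480) = 1/(103402/9) = 9/103402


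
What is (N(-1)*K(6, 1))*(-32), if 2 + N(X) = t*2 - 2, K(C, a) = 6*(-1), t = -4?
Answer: -2304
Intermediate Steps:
K(C, a) = -6
N(X) = -12 (N(X) = -2 + (-4*2 - 2) = -2 + (-8 - 2) = -2 - 10 = -12)
(N(-1)*K(6, 1))*(-32) = -12*(-6)*(-32) = 72*(-32) = -2304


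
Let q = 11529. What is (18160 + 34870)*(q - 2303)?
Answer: 489254780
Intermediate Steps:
(18160 + 34870)*(q - 2303) = (18160 + 34870)*(11529 - 2303) = 53030*9226 = 489254780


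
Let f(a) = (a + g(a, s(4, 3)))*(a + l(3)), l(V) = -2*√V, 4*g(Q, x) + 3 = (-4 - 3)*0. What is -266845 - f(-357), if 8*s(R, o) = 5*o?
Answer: -1578247/4 - 1431*√3/2 ≈ -3.9580e+5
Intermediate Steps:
s(R, o) = 5*o/8 (s(R, o) = (5*o)/8 = 5*o/8)
g(Q, x) = -¾ (g(Q, x) = -¾ + ((-4 - 3)*0)/4 = -¾ + (-7*0)/4 = -¾ + (¼)*0 = -¾ + 0 = -¾)
f(a) = (-¾ + a)*(a - 2*√3) (f(a) = (a - ¾)*(a - 2*√3) = (-¾ + a)*(a - 2*√3))
-266845 - f(-357) = -266845 - ((-357)² - ¾*(-357) + 3*√3/2 - 2*(-357)*√3) = -266845 - (127449 + 1071/4 + 3*√3/2 + 714*√3) = -266845 - (510867/4 + 1431*√3/2) = -266845 + (-510867/4 - 1431*√3/2) = -1578247/4 - 1431*√3/2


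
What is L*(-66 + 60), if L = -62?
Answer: 372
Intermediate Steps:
L*(-66 + 60) = -62*(-66 + 60) = -62*(-6) = 372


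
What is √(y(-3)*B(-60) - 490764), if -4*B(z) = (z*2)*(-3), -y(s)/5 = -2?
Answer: 4*I*√30729 ≈ 701.19*I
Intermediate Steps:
y(s) = 10 (y(s) = -5*(-2) = 10)
B(z) = 3*z/2 (B(z) = -z*2*(-3)/4 = -2*z*(-3)/4 = -(-3)*z/2 = 3*z/2)
√(y(-3)*B(-60) - 490764) = √(10*((3/2)*(-60)) - 490764) = √(10*(-90) - 490764) = √(-900 - 490764) = √(-491664) = 4*I*√30729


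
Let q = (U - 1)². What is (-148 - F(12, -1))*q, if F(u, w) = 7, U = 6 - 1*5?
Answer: 0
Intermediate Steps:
U = 1 (U = 6 - 5 = 1)
q = 0 (q = (1 - 1)² = 0² = 0)
(-148 - F(12, -1))*q = (-148 - 1*7)*0 = (-148 - 7)*0 = -155*0 = 0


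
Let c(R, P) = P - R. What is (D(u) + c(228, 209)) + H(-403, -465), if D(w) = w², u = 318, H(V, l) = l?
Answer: 100640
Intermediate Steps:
(D(u) + c(228, 209)) + H(-403, -465) = (318² + (209 - 1*228)) - 465 = (101124 + (209 - 228)) - 465 = (101124 - 19) - 465 = 101105 - 465 = 100640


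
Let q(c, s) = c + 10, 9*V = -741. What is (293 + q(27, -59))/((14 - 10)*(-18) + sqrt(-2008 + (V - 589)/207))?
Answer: -7377480/2234123 - 495*I*sqrt(86179758)/2234123 ≈ -3.3022 - 2.0568*I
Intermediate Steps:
V = -247/3 (V = (1/9)*(-741) = -247/3 ≈ -82.333)
q(c, s) = 10 + c
(293 + q(27, -59))/((14 - 10)*(-18) + sqrt(-2008 + (V - 589)/207)) = (293 + (10 + 27))/((14 - 10)*(-18) + sqrt(-2008 + (-247/3 - 589)/207)) = (293 + 37)/(4*(-18) + sqrt(-2008 - 2014/3*1/207)) = 330/(-72 + sqrt(-2008 - 2014/621)) = 330/(-72 + sqrt(-1248982/621)) = 330/(-72 + I*sqrt(86179758)/207)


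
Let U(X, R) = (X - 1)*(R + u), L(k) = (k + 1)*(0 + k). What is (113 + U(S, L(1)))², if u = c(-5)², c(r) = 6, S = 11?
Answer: 243049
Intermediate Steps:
u = 36 (u = 6² = 36)
L(k) = k*(1 + k) (L(k) = (1 + k)*k = k*(1 + k))
U(X, R) = (-1 + X)*(36 + R) (U(X, R) = (X - 1)*(R + 36) = (-1 + X)*(36 + R))
(113 + U(S, L(1)))² = (113 + (-36 - (1 + 1) + 36*11 + (1*(1 + 1))*11))² = (113 + (-36 - 2 + 396 + (1*2)*11))² = (113 + (-36 - 1*2 + 396 + 2*11))² = (113 + (-36 - 2 + 396 + 22))² = (113 + 380)² = 493² = 243049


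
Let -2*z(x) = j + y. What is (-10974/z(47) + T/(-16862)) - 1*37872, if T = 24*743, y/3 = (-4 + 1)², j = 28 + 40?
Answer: -30149192472/800945 ≈ -37642.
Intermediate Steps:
j = 68
y = 27 (y = 3*(-4 + 1)² = 3*(-3)² = 3*9 = 27)
z(x) = -95/2 (z(x) = -(68 + 27)/2 = -½*95 = -95/2)
T = 17832
(-10974/z(47) + T/(-16862)) - 1*37872 = (-10974/(-95/2) + 17832/(-16862)) - 1*37872 = (-10974*(-2/95) + 17832*(-1/16862)) - 37872 = (21948/95 - 8916/8431) - 37872 = 184196568/800945 - 37872 = -30149192472/800945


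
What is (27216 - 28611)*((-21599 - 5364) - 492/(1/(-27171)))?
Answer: -18610930755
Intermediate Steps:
(27216 - 28611)*((-21599 - 5364) - 492/(1/(-27171))) = -1395*(-26963 - 492/(-1/27171)) = -1395*(-26963 - 492*(-27171)) = -1395*(-26963 + 13368132) = -1395*13341169 = -18610930755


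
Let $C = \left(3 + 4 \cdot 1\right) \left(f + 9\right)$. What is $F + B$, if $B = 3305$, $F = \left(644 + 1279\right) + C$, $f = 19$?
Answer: $5424$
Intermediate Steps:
$C = 196$ ($C = \left(3 + 4 \cdot 1\right) \left(19 + 9\right) = \left(3 + 4\right) 28 = 7 \cdot 28 = 196$)
$F = 2119$ ($F = \left(644 + 1279\right) + 196 = 1923 + 196 = 2119$)
$F + B = 2119 + 3305 = 5424$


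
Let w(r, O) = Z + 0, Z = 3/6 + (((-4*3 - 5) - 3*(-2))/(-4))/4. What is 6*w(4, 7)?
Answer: 57/8 ≈ 7.1250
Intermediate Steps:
Z = 19/16 (Z = 3*(⅙) + (((-12 - 5) + 6)*(-¼))*(¼) = ½ + ((-17 + 6)*(-¼))*(¼) = ½ - 11*(-¼)*(¼) = ½ + (11/4)*(¼) = ½ + 11/16 = 19/16 ≈ 1.1875)
w(r, O) = 19/16 (w(r, O) = 19/16 + 0 = 19/16)
6*w(4, 7) = 6*(19/16) = 57/8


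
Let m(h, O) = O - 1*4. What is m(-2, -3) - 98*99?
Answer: -9709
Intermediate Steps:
m(h, O) = -4 + O (m(h, O) = O - 4 = -4 + O)
m(-2, -3) - 98*99 = (-4 - 3) - 98*99 = -7 - 9702 = -9709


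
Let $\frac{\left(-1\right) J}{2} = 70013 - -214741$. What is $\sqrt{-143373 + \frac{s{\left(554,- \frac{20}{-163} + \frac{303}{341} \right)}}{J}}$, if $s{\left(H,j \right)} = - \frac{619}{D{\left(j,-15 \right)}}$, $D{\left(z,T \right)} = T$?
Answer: $\frac{i \sqrt{290634421129397305}}{1423770} \approx 378.65 i$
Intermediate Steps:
$J = -569508$ ($J = - 2 \left(70013 - -214741\right) = - 2 \left(70013 + 214741\right) = \left(-2\right) 284754 = -569508$)
$s{\left(H,j \right)} = \frac{619}{15}$ ($s{\left(H,j \right)} = - \frac{619}{-15} = \left(-619\right) \left(- \frac{1}{15}\right) = \frac{619}{15}$)
$\sqrt{-143373 + \frac{s{\left(554,- \frac{20}{-163} + \frac{303}{341} \right)}}{J}} = \sqrt{-143373 + \frac{619}{15 \left(-569508\right)}} = \sqrt{-143373 + \frac{619}{15} \left(- \frac{1}{569508}\right)} = \sqrt{-143373 - \frac{619}{8542620}} = \sqrt{- \frac{1224781057879}{8542620}} = \frac{i \sqrt{290634421129397305}}{1423770}$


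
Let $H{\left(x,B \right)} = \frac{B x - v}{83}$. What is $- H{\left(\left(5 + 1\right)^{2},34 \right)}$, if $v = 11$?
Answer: $- \frac{1213}{83} \approx -14.614$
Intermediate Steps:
$H{\left(x,B \right)} = - \frac{11}{83} + \frac{B x}{83}$ ($H{\left(x,B \right)} = \frac{B x - 11}{83} = \left(B x - 11\right) \frac{1}{83} = \left(-11 + B x\right) \frac{1}{83} = - \frac{11}{83} + \frac{B x}{83}$)
$- H{\left(\left(5 + 1\right)^{2},34 \right)} = - (- \frac{11}{83} + \frac{1}{83} \cdot 34 \left(5 + 1\right)^{2}) = - (- \frac{11}{83} + \frac{1}{83} \cdot 34 \cdot 6^{2}) = - (- \frac{11}{83} + \frac{1}{83} \cdot 34 \cdot 36) = - (- \frac{11}{83} + \frac{1224}{83}) = \left(-1\right) \frac{1213}{83} = - \frac{1213}{83}$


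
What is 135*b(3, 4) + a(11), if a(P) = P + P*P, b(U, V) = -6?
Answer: -678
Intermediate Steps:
a(P) = P + P**2
135*b(3, 4) + a(11) = 135*(-6) + 11*(1 + 11) = -810 + 11*12 = -810 + 132 = -678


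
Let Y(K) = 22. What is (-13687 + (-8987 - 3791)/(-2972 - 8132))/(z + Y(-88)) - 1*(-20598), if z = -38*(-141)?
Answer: 123036266529/5973952 ≈ 20595.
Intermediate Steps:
z = 5358
(-13687 + (-8987 - 3791)/(-2972 - 8132))/(z + Y(-88)) - 1*(-20598) = (-13687 + (-8987 - 3791)/(-2972 - 8132))/(5358 + 22) - 1*(-20598) = (-13687 - 12778/(-11104))/5380 + 20598 = (-13687 - 12778*(-1/11104))*(1/5380) + 20598 = (-13687 + 6389/5552)*(1/5380) + 20598 = -75983835/5552*1/5380 + 20598 = -15196767/5973952 + 20598 = 123036266529/5973952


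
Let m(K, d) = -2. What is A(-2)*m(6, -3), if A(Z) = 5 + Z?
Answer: -6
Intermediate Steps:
A(-2)*m(6, -3) = (5 - 2)*(-2) = 3*(-2) = -6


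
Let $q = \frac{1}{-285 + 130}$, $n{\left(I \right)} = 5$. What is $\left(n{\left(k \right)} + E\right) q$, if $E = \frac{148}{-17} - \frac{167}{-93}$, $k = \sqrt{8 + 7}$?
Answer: $\frac{604}{49011} \approx 0.012324$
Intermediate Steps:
$k = \sqrt{15} \approx 3.873$
$E = - \frac{10925}{1581}$ ($E = 148 \left(- \frac{1}{17}\right) - - \frac{167}{93} = - \frac{148}{17} + \frac{167}{93} = - \frac{10925}{1581} \approx -6.9102$)
$q = - \frac{1}{155}$ ($q = \frac{1}{-155} = - \frac{1}{155} \approx -0.0064516$)
$\left(n{\left(k \right)} + E\right) q = \left(5 - \frac{10925}{1581}\right) \left(- \frac{1}{155}\right) = \left(- \frac{3020}{1581}\right) \left(- \frac{1}{155}\right) = \frac{604}{49011}$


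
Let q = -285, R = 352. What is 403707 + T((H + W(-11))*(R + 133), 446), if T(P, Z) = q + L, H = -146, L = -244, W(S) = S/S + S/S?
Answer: 403178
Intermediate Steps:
W(S) = 2 (W(S) = 1 + 1 = 2)
T(P, Z) = -529 (T(P, Z) = -285 - 244 = -529)
403707 + T((H + W(-11))*(R + 133), 446) = 403707 - 529 = 403178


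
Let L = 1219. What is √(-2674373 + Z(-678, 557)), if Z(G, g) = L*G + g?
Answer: 3*I*√388922 ≈ 1870.9*I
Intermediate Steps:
Z(G, g) = g + 1219*G (Z(G, g) = 1219*G + g = g + 1219*G)
√(-2674373 + Z(-678, 557)) = √(-2674373 + (557 + 1219*(-678))) = √(-2674373 + (557 - 826482)) = √(-2674373 - 825925) = √(-3500298) = 3*I*√388922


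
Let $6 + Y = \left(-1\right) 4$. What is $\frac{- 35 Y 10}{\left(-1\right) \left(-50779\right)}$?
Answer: $\frac{3500}{50779} \approx 0.068926$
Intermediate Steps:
$Y = -10$ ($Y = -6 - 4 = -10$)
$\frac{- 35 Y 10}{\left(-1\right) \left(-50779\right)} = \frac{\left(-35\right) \left(-10\right) 10}{\left(-1\right) \left(-50779\right)} = \frac{350 \cdot 10}{50779} = 3500 \cdot \frac{1}{50779} = \frac{3500}{50779}$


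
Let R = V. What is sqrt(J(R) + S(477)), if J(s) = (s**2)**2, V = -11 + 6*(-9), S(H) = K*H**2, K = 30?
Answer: sqrt(24676495) ≈ 4967.5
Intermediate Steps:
S(H) = 30*H**2
V = -65 (V = -11 - 54 = -65)
R = -65
J(s) = s**4
sqrt(J(R) + S(477)) = sqrt((-65)**4 + 30*477**2) = sqrt(17850625 + 30*227529) = sqrt(17850625 + 6825870) = sqrt(24676495)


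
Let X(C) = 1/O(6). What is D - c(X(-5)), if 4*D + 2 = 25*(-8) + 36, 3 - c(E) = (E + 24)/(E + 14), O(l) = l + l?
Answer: -14463/338 ≈ -42.790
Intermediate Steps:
O(l) = 2*l
X(C) = 1/12 (X(C) = 1/(2*6) = 1/12)
c(E) = 3 - (24 + E)/(14 + E) (c(E) = 3 - (E + 24)/(E + 14) = 3 - (24 + E)/(14 + E))
D = -83/2 (D = -½ + (25*(-8) + 36)/4 = -½ + (-200 + 36)/4 = -½ + (¼)*(-164) = -½ - 41 = -83/2 ≈ -41.500)
D - c(X(-5)) = -83/2 - 2*(9 + 1/12)/(14 + 1/12) = -83/2 - 2*109/(169/12*12) = -83/2 - 2*12*109/(169*12) = -83/2 - 1*218/169 = -83/2 - 218/169 = -14463/338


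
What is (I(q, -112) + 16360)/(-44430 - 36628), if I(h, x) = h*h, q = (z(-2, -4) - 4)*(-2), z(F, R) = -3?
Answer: -8278/40529 ≈ -0.20425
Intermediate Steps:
q = 14 (q = (-3 - 4)*(-2) = -7*(-2) = 14)
I(h, x) = h²
(I(q, -112) + 16360)/(-44430 - 36628) = (14² + 16360)/(-44430 - 36628) = (196 + 16360)/(-81058) = 16556*(-1/81058) = -8278/40529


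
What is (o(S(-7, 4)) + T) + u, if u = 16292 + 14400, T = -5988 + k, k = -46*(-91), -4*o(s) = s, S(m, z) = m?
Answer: 115567/4 ≈ 28892.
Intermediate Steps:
o(s) = -s/4
k = 4186
T = -1802 (T = -5988 + 4186 = -1802)
u = 30692
(o(S(-7, 4)) + T) + u = (-1/4*(-7) - 1802) + 30692 = (7/4 - 1802) + 30692 = -7201/4 + 30692 = 115567/4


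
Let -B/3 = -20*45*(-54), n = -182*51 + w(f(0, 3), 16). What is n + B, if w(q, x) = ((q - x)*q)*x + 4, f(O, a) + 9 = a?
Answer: -152966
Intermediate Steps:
f(O, a) = -9 + a
w(q, x) = 4 + q*x*(q - x) (w(q, x) = (q*(q - x))*x + 4 = q*x*(q - x) + 4 = 4 + q*x*(q - x))
n = -7166 (n = -182*51 + (4 + 16*(-9 + 3)² - 1*(-9 + 3)*16²) = -9282 + (4 + 16*(-6)² - 1*(-6)*256) = -9282 + (4 + 16*36 + 1536) = -9282 + (4 + 576 + 1536) = -9282 + 2116 = -7166)
B = -145800 (B = -3*(-20*45)*(-54) = -(-2700)*(-54) = -3*48600 = -145800)
n + B = -7166 - 145800 = -152966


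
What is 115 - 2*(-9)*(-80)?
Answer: -1325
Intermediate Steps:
115 - 2*(-9)*(-80) = 115 + 18*(-80) = 115 - 1440 = -1325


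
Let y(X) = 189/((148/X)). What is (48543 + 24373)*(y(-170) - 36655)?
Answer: -99476929030/37 ≈ -2.6886e+9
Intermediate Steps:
y(X) = 189*X/148 (y(X) = 189*(X/148) = 189*X/148)
(48543 + 24373)*(y(-170) - 36655) = (48543 + 24373)*((189/148)*(-170) - 36655) = 72916*(-16065/74 - 36655) = 72916*(-2728535/74) = -99476929030/37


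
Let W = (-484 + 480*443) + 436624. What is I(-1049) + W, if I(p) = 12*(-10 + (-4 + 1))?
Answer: 648624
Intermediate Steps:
I(p) = -156 (I(p) = 12*(-10 - 3) = 12*(-13) = -156)
W = 648780 (W = (-484 + 212640) + 436624 = 212156 + 436624 = 648780)
I(-1049) + W = -156 + 648780 = 648624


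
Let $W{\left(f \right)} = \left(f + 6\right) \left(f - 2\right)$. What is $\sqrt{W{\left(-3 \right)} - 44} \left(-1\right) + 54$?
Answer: $54 - i \sqrt{59} \approx 54.0 - 7.6811 i$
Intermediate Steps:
$W{\left(f \right)} = \left(-2 + f\right) \left(6 + f\right)$ ($W{\left(f \right)} = \left(6 + f\right) \left(-2 + f\right) = \left(-2 + f\right) \left(6 + f\right)$)
$\sqrt{W{\left(-3 \right)} - 44} \left(-1\right) + 54 = \sqrt{\left(-12 + \left(-3\right)^{2} + 4 \left(-3\right)\right) - 44} \left(-1\right) + 54 = \sqrt{\left(-12 + 9 - 12\right) - 44} \left(-1\right) + 54 = \sqrt{-15 - 44} \left(-1\right) + 54 = \sqrt{-59} \left(-1\right) + 54 = i \sqrt{59} \left(-1\right) + 54 = - i \sqrt{59} + 54 = 54 - i \sqrt{59}$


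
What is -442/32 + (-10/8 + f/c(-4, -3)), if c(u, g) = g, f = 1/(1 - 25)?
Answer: -2167/144 ≈ -15.049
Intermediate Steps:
f = -1/24 (f = 1/(-24) = -1/24 ≈ -0.041667)
-442/32 + (-10/8 + f/c(-4, -3)) = -442/32 + (-10/8 - 1/24/(-3)) = -442/32 + (-10*1/8 - 1/24*(-1/3)) = -26*17/32 + (-5/4 + 1/72) = -221/16 - 89/72 = -2167/144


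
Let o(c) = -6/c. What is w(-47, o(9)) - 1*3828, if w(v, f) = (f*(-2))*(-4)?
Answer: -11500/3 ≈ -3833.3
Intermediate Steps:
w(v, f) = 8*f (w(v, f) = -2*f*(-4) = 8*f)
w(-47, o(9)) - 1*3828 = 8*(-6/9) - 1*3828 = 8*(-6*⅑) - 3828 = 8*(-⅔) - 3828 = -16/3 - 3828 = -11500/3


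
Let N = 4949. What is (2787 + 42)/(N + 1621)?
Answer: 943/2190 ≈ 0.43059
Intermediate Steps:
(2787 + 42)/(N + 1621) = (2787 + 42)/(4949 + 1621) = 2829/6570 = 2829*(1/6570) = 943/2190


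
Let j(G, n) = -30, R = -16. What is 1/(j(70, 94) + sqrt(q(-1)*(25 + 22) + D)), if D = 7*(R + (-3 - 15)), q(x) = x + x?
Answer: -15/616 - I*sqrt(83)/616 ≈ -0.024351 - 0.01479*I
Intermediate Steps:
q(x) = 2*x
D = -238 (D = 7*(-16 + (-3 - 15)) = 7*(-16 - 18) = 7*(-34) = -238)
1/(j(70, 94) + sqrt(q(-1)*(25 + 22) + D)) = 1/(-30 + sqrt((2*(-1))*(25 + 22) - 238)) = 1/(-30 + sqrt(-2*47 - 238)) = 1/(-30 + sqrt(-94 - 238)) = 1/(-30 + sqrt(-332)) = 1/(-30 + 2*I*sqrt(83))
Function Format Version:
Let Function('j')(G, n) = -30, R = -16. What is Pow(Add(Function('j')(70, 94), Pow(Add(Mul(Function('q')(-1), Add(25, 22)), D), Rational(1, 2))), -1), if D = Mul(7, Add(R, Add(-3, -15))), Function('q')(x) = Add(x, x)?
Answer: Add(Rational(-15, 616), Mul(Rational(-1, 616), I, Pow(83, Rational(1, 2)))) ≈ Add(-0.024351, Mul(-0.014790, I))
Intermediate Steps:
Function('q')(x) = Mul(2, x)
D = -238 (D = Mul(7, Add(-16, Add(-3, -15))) = Mul(7, Add(-16, -18)) = Mul(7, -34) = -238)
Pow(Add(Function('j')(70, 94), Pow(Add(Mul(Function('q')(-1), Add(25, 22)), D), Rational(1, 2))), -1) = Pow(Add(-30, Pow(Add(Mul(Mul(2, -1), Add(25, 22)), -238), Rational(1, 2))), -1) = Pow(Add(-30, Pow(Add(Mul(-2, 47), -238), Rational(1, 2))), -1) = Pow(Add(-30, Pow(Add(-94, -238), Rational(1, 2))), -1) = Pow(Add(-30, Pow(-332, Rational(1, 2))), -1) = Pow(Add(-30, Mul(2, I, Pow(83, Rational(1, 2)))), -1)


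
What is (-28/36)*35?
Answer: -245/9 ≈ -27.222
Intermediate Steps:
(-28/36)*35 = ((1/36)*(-28))*35 = -7/9*35 = -245/9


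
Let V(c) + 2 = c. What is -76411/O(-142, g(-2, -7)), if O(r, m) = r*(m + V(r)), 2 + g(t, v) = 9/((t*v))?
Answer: -534877/144485 ≈ -3.7020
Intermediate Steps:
V(c) = -2 + c
g(t, v) = -2 + 9/(t*v) (g(t, v) = -2 + 9/((t*v)) = -2 + 9*(1/(t*v)) = -2 + 9/(t*v))
O(r, m) = r*(-2 + m + r) (O(r, m) = r*(m + (-2 + r)) = r*(-2 + m + r))
-76411/O(-142, g(-2, -7)) = -76411*(-1/(142*(-2 + (-2 + 9/(-2*(-7))) - 142))) = -76411*(-1/(142*(-2 + (-2 + 9*(-½)*(-⅐)) - 142))) = -76411*(-1/(142*(-2 + (-2 + 9/14) - 142))) = -76411*(-1/(142*(-2 - 19/14 - 142))) = -76411/((-142*(-2035/14))) = -76411/144485/7 = -76411*7/144485 = -534877/144485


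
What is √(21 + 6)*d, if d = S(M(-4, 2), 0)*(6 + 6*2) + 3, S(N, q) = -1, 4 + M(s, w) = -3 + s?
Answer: -45*√3 ≈ -77.942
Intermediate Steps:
M(s, w) = -7 + s (M(s, w) = -4 + (-3 + s) = -7 + s)
d = -15 (d = -(6 + 6*2) + 3 = -(6 + 12) + 3 = -1*18 + 3 = -18 + 3 = -15)
√(21 + 6)*d = √(21 + 6)*(-15) = √27*(-15) = (3*√3)*(-15) = -45*√3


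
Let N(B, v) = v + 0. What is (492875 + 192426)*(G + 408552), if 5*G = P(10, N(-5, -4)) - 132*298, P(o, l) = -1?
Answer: 1372947785323/5 ≈ 2.7459e+11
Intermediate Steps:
N(B, v) = v
G = -39337/5 (G = (-1 - 132*298)/5 = (-1 - 39336)/5 = (1/5)*(-39337) = -39337/5 ≈ -7867.4)
(492875 + 192426)*(G + 408552) = (492875 + 192426)*(-39337/5 + 408552) = 685301*(2003423/5) = 1372947785323/5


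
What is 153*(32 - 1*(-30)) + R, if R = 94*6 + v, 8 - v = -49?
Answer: 10107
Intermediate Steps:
v = 57 (v = 8 - 1*(-49) = 8 + 49 = 57)
R = 621 (R = 94*6 + 57 = 564 + 57 = 621)
153*(32 - 1*(-30)) + R = 153*(32 - 1*(-30)) + 621 = 153*(32 + 30) + 621 = 153*62 + 621 = 9486 + 621 = 10107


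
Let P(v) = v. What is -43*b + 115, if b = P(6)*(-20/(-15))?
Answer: -229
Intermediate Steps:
b = 8 (b = 6*(-20/(-15)) = 6*(-20*(-1/15)) = 6*(4/3) = 8)
-43*b + 115 = -43*8 + 115 = -344 + 115 = -229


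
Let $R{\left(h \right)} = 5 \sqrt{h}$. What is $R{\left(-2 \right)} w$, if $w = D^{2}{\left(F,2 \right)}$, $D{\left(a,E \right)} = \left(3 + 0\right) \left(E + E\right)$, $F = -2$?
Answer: $720 i \sqrt{2} \approx 1018.2 i$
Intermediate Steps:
$D{\left(a,E \right)} = 6 E$ ($D{\left(a,E \right)} = 3 \cdot 2 E = 6 E$)
$w = 144$ ($w = \left(6 \cdot 2\right)^{2} = 12^{2} = 144$)
$R{\left(-2 \right)} w = 5 \sqrt{-2} \cdot 144 = 5 i \sqrt{2} \cdot 144 = 720 i \sqrt{2}$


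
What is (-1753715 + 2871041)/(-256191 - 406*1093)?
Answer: -1117326/699949 ≈ -1.5963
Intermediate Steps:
(-1753715 + 2871041)/(-256191 - 406*1093) = 1117326/(-256191 - 443758) = 1117326/(-699949) = 1117326*(-1/699949) = -1117326/699949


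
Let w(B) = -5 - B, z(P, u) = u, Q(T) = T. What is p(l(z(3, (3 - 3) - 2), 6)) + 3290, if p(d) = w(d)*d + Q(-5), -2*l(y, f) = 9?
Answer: 13149/4 ≈ 3287.3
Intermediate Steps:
l(y, f) = -9/2 (l(y, f) = -½*9 = -9/2)
p(d) = -5 + d*(-5 - d) (p(d) = (-5 - d)*d - 5 = d*(-5 - d) - 5 = -5 + d*(-5 - d))
p(l(z(3, (3 - 3) - 2), 6)) + 3290 = (-5 - 1*(-9/2)*(5 - 9/2)) + 3290 = (-5 - 1*(-9/2)*½) + 3290 = (-5 + 9/4) + 3290 = -11/4 + 3290 = 13149/4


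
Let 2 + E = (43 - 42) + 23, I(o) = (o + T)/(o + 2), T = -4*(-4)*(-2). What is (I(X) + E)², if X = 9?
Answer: 47961/121 ≈ 396.37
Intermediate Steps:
T = -32 (T = 16*(-2) = -32)
I(o) = (-32 + o)/(2 + o) (I(o) = (o - 32)/(o + 2) = (-32 + o)/(2 + o))
E = 22 (E = -2 + ((43 - 42) + 23) = -2 + (1 + 23) = -2 + 24 = 22)
(I(X) + E)² = ((-32 + 9)/(2 + 9) + 22)² = (-23/11 + 22)² = (219/11)² = 47961/121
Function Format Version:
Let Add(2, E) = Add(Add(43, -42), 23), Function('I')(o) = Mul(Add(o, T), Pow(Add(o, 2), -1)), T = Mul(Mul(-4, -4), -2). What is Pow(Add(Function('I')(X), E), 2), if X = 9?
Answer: Rational(47961, 121) ≈ 396.37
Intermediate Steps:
T = -32 (T = Mul(16, -2) = -32)
Function('I')(o) = Mul(Pow(Add(2, o), -1), Add(-32, o)) (Function('I')(o) = Mul(Add(o, -32), Pow(Add(o, 2), -1)) = Mul(Add(-32, o), Pow(Add(2, o), -1)) = Mul(Pow(Add(2, o), -1), Add(-32, o)))
E = 22 (E = Add(-2, Add(Add(43, -42), 23)) = Add(-2, Add(1, 23)) = Add(-2, 24) = 22)
Pow(Add(Function('I')(X), E), 2) = Pow(Add(Mul(Pow(Add(2, 9), -1), Add(-32, 9)), 22), 2) = Pow(Add(Mul(Pow(11, -1), -23), 22), 2) = Pow(Add(Mul(Rational(1, 11), -23), 22), 2) = Pow(Add(Rational(-23, 11), 22), 2) = Pow(Rational(219, 11), 2) = Rational(47961, 121)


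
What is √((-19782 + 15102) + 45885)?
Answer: √41205 ≈ 202.99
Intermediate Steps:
√((-19782 + 15102) + 45885) = √(-4680 + 45885) = √41205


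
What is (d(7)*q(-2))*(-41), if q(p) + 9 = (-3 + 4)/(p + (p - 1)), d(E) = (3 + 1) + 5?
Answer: 16974/5 ≈ 3394.8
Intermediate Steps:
d(E) = 9 (d(E) = 4 + 5 = 9)
q(p) = -9 + 1/(-1 + 2*p) (q(p) = -9 + (-3 + 4)/(p + (p - 1)) = -9 + 1/(p + (-1 + p)) = -9 + 1/(-1 + 2*p))
(d(7)*q(-2))*(-41) = (9*(2*(5 - 9*(-2))/(-1 + 2*(-2))))*(-41) = (9*(2*(5 + 18)/(-1 - 4)))*(-41) = (9*(2*23/(-5)))*(-41) = (9*(2*(-⅕)*23))*(-41) = (9*(-46/5))*(-41) = -414/5*(-41) = 16974/5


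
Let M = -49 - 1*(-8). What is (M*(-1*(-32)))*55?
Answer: -72160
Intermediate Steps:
M = -41 (M = -49 + 8 = -41)
(M*(-1*(-32)))*55 = -(-41)*(-32)*55 = -41*32*55 = -1312*55 = -72160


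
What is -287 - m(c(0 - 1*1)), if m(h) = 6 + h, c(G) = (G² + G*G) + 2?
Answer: -297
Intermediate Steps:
c(G) = 2 + 2*G² (c(G) = (G² + G²) + 2 = 2*G² + 2 = 2 + 2*G²)
-287 - m(c(0 - 1*1)) = -287 - (6 + (2 + 2*(0 - 1*1)²)) = -287 - (6 + (2 + 2*(0 - 1)²)) = -287 - (6 + (2 + 2*(-1)²)) = -287 - (6 + (2 + 2*1)) = -287 - (6 + (2 + 2)) = -287 - (6 + 4) = -287 - 1*10 = -287 - 10 = -297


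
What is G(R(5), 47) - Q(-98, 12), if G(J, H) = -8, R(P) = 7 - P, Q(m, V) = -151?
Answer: 143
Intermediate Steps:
G(R(5), 47) - Q(-98, 12) = -8 - 1*(-151) = -8 + 151 = 143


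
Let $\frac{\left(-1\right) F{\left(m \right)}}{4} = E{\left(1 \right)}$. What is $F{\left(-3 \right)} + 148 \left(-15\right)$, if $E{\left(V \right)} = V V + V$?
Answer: $-2228$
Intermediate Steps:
$E{\left(V \right)} = V + V^{2}$ ($E{\left(V \right)} = V^{2} + V = V + V^{2}$)
$F{\left(m \right)} = -8$ ($F{\left(m \right)} = - 4 \cdot 1 \left(1 + 1\right) = - 4 \cdot 1 \cdot 2 = \left(-4\right) 2 = -8$)
$F{\left(-3 \right)} + 148 \left(-15\right) = -8 + 148 \left(-15\right) = -8 - 2220 = -2228$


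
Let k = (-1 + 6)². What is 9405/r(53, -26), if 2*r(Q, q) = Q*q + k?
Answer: -570/41 ≈ -13.902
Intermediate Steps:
k = 25 (k = 5² = 25)
r(Q, q) = 25/2 + Q*q/2 (r(Q, q) = (Q*q + 25)/2 = (25 + Q*q)/2 = 25/2 + Q*q/2)
9405/r(53, -26) = 9405/(25/2 + (½)*53*(-26)) = 9405/(25/2 - 689) = 9405/(-1353/2) = 9405*(-2/1353) = -570/41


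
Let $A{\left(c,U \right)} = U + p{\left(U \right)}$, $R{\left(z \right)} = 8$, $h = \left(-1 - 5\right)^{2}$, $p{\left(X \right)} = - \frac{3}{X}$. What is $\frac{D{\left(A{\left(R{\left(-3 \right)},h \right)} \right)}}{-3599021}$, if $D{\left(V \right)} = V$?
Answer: $- \frac{431}{43188252} \approx -9.9796 \cdot 10^{-6}$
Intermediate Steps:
$h = 36$ ($h = \left(-1 - 5\right)^{2} = \left(-6\right)^{2} = 36$)
$A{\left(c,U \right)} = U - \frac{3}{U}$
$\frac{D{\left(A{\left(R{\left(-3 \right)},h \right)} \right)}}{-3599021} = \frac{36 - \frac{3}{36}}{-3599021} = \left(36 - \frac{1}{12}\right) \left(- \frac{1}{3599021}\right) = \frac{431}{12} \left(- \frac{1}{3599021}\right) = - \frac{431}{43188252}$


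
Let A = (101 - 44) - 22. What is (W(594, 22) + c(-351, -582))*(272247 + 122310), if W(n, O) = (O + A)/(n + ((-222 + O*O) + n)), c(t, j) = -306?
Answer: -175042451151/1450 ≈ -1.2072e+8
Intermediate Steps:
A = 35 (A = 57 - 22 = 35)
W(n, O) = (35 + O)/(-222 + O² + 2*n) (W(n, O) = (O + 35)/(n + ((-222 + O*O) + n)) = (35 + O)/(n + ((-222 + O²) + n)) = (35 + O)/(n + (-222 + n + O²)) = (35 + O)/(-222 + O² + 2*n))
(W(594, 22) + c(-351, -582))*(272247 + 122310) = ((35 + 22)/(-222 + 22² + 2*594) - 306)*(272247 + 122310) = (57/(-222 + 484 + 1188) - 306)*394557 = (57/1450 - 306)*394557 = -443643/1450*394557 = -175042451151/1450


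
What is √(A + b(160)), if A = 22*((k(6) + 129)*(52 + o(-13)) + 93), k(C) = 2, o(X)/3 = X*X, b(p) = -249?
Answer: 7*√32915 ≈ 1270.0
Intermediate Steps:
o(X) = 3*X² (o(X) = 3*(X*X) = 3*X²)
A = 1613084 (A = 22*((2 + 129)*(52 + 3*(-13)²) + 93) = 22*(131*(52 + 3*169) + 93) = 22*(131*(52 + 507) + 93) = 22*(131*559 + 93) = 22*(73229 + 93) = 22*73322 = 1613084)
√(A + b(160)) = √(1613084 - 249) = √1612835 = 7*√32915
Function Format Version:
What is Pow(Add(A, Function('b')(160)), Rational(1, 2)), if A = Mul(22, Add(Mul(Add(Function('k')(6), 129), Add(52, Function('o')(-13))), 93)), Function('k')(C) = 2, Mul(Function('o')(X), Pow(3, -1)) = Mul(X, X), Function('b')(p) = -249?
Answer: Mul(7, Pow(32915, Rational(1, 2))) ≈ 1270.0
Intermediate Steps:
Function('o')(X) = Mul(3, Pow(X, 2)) (Function('o')(X) = Mul(3, Mul(X, X)) = Mul(3, Pow(X, 2)))
A = 1613084 (A = Mul(22, Add(Mul(Add(2, 129), Add(52, Mul(3, Pow(-13, 2)))), 93)) = Mul(22, Add(Mul(131, Add(52, Mul(3, 169))), 93)) = Mul(22, Add(Mul(131, Add(52, 507)), 93)) = Mul(22, Add(Mul(131, 559), 93)) = Mul(22, Add(73229, 93)) = Mul(22, 73322) = 1613084)
Pow(Add(A, Function('b')(160)), Rational(1, 2)) = Pow(Add(1613084, -249), Rational(1, 2)) = Pow(1612835, Rational(1, 2)) = Mul(7, Pow(32915, Rational(1, 2)))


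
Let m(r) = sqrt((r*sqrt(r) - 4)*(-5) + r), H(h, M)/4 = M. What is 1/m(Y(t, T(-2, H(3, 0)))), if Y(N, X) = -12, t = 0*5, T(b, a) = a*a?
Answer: sqrt(2)/(4*sqrt(1 + 15*I*sqrt(3))) ≈ 0.049963 - 0.048077*I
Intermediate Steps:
H(h, M) = 4*M
T(b, a) = a**2
t = 0
m(r) = sqrt(20 + r - 5*r**(3/2)) (m(r) = sqrt((r**(3/2) - 4)*(-5) + r) = sqrt((-4 + r**(3/2))*(-5) + r) = sqrt((20 - 5*r**(3/2)) + r) = sqrt(20 + r - 5*r**(3/2)))
1/m(Y(t, T(-2, H(3, 0)))) = 1/(sqrt(20 - 12 - (-120)*I*sqrt(3))) = 1/(sqrt(20 - 12 + 120*I*sqrt(3))) = 1/(sqrt(8 + 120*I*sqrt(3))) = 1/sqrt(8 + 120*I*sqrt(3))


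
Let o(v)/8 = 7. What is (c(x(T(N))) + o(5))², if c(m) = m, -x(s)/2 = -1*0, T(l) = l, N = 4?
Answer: 3136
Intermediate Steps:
x(s) = 0 (x(s) = -(-2)*0 = -2*0 = 0)
o(v) = 56 (o(v) = 8*7 = 56)
(c(x(T(N))) + o(5))² = (0 + 56)² = 56² = 3136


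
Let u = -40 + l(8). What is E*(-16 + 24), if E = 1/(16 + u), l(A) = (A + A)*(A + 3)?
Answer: 1/19 ≈ 0.052632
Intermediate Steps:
l(A) = 2*A*(3 + A) (l(A) = (2*A)*(3 + A) = 2*A*(3 + A))
u = 136 (u = -40 + 2*8*(3 + 8) = -40 + 2*8*11 = -40 + 176 = 136)
E = 1/152 (E = 1/(16 + 136) = 1/152 ≈ 0.0065789)
E*(-16 + 24) = (-16 + 24)/152 = (1/152)*8 = 1/19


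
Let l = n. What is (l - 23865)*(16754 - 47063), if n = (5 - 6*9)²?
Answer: 650552376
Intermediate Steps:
n = 2401 (n = (5 - 54)² = (-49)² = 2401)
l = 2401
(l - 23865)*(16754 - 47063) = (2401 - 23865)*(16754 - 47063) = -21464*(-30309) = 650552376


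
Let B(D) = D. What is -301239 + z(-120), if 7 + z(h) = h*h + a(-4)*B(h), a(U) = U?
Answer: -286366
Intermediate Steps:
z(h) = -7 + h² - 4*h (z(h) = -7 + (h*h - 4*h) = -7 + (h² - 4*h) = -7 + h² - 4*h)
-301239 + z(-120) = -301239 + (-7 + (-120)² - 4*(-120)) = -301239 + (-7 + 14400 + 480) = -301239 + 14873 = -286366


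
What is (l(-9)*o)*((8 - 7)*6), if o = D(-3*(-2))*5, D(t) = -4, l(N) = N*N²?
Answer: 87480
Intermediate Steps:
l(N) = N³
o = -20 (o = -4*5 = -20)
(l(-9)*o)*((8 - 7)*6) = ((-9)³*(-20))*((8 - 7)*6) = (-729*(-20))*(1*6) = 14580*6 = 87480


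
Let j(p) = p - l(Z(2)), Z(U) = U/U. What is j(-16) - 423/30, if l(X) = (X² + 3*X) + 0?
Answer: -341/10 ≈ -34.100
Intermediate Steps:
Z(U) = 1
l(X) = X² + 3*X
j(p) = -4 + p (j(p) = p - (3 + 1) = p - 4 = -4 + p)
j(-16) - 423/30 = (-4 - 16) - 423/30 = -20 + (1/30)*(-423) = -20 - 141/10 = -341/10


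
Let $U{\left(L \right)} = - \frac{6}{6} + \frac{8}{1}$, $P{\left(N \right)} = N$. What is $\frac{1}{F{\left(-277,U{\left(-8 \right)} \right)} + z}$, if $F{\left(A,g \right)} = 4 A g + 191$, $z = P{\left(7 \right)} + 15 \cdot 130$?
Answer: $- \frac{1}{5608} \approx -0.00017832$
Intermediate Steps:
$U{\left(L \right)} = 7$ ($U{\left(L \right)} = \left(-6\right) \frac{1}{6} + 8 \cdot 1 = -1 + 8 = 7$)
$z = 1957$ ($z = 7 + 15 \cdot 130 = 7 + 1950 = 1957$)
$F{\left(A,g \right)} = 191 + 4 A g$ ($F{\left(A,g \right)} = 4 A g + 191 = 191 + 4 A g$)
$\frac{1}{F{\left(-277,U{\left(-8 \right)} \right)} + z} = \frac{1}{\left(191 + 4 \left(-277\right) 7\right) + 1957} = \frac{1}{\left(191 - 7756\right) + 1957} = \frac{1}{-7565 + 1957} = \frac{1}{-5608} = - \frac{1}{5608}$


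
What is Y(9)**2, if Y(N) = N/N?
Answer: 1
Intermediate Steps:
Y(N) = 1
Y(9)**2 = 1**2 = 1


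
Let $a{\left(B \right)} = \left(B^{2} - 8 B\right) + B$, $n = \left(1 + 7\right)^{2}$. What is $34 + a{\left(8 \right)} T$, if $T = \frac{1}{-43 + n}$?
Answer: $\frac{722}{21} \approx 34.381$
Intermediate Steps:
$n = 64$ ($n = 8^{2} = 64$)
$a{\left(B \right)} = B^{2} - 7 B$
$T = \frac{1}{21}$ ($T = \frac{1}{-43 + 64} = \frac{1}{21} \approx 0.047619$)
$34 + a{\left(8 \right)} T = 34 + 8 \left(-7 + 8\right) \frac{1}{21} = 34 + 8 \cdot 1 \cdot \frac{1}{21} = 34 + 8 \cdot \frac{1}{21} = 34 + \frac{8}{21} = \frac{722}{21}$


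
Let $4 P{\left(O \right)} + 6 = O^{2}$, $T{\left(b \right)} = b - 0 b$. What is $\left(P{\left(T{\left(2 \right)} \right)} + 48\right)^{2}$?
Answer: $\frac{9025}{4} \approx 2256.3$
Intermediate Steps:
$T{\left(b \right)} = b$ ($T{\left(b \right)} = b - 0 = b + 0 = b$)
$P{\left(O \right)} = - \frac{3}{2} + \frac{O^{2}}{4}$
$\left(P{\left(T{\left(2 \right)} \right)} + 48\right)^{2} = \left(\left(- \frac{3}{2} + \frac{2^{2}}{4}\right) + 48\right)^{2} = \left(\left(- \frac{3}{2} + \frac{1}{4} \cdot 4\right) + 48\right)^{2} = \left(\left(- \frac{3}{2} + 1\right) + 48\right)^{2} = \left(- \frac{1}{2} + 48\right)^{2} = \left(\frac{95}{2}\right)^{2} = \frac{9025}{4}$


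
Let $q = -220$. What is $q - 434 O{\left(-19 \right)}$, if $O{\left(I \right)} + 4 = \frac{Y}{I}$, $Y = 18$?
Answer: $\frac{36616}{19} \approx 1927.2$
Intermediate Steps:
$O{\left(I \right)} = -4 + \frac{18}{I}$
$q - 434 O{\left(-19 \right)} = -220 - 434 \left(-4 + \frac{18}{-19}\right) = -220 - 434 \left(-4 + 18 \left(- \frac{1}{19}\right)\right) = -220 - 434 \left(-4 - \frac{18}{19}\right) = -220 - - \frac{40796}{19} = -220 + \frac{40796}{19} = \frac{36616}{19}$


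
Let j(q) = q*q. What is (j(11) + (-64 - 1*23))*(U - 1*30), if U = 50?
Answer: 680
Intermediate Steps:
j(q) = q²
(j(11) + (-64 - 1*23))*(U - 1*30) = (11² + (-64 - 1*23))*(50 - 1*30) = (121 + (-64 - 23))*(50 - 30) = (121 - 87)*20 = 34*20 = 680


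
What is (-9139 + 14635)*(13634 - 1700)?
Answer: 65589264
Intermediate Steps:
(-9139 + 14635)*(13634 - 1700) = 5496*11934 = 65589264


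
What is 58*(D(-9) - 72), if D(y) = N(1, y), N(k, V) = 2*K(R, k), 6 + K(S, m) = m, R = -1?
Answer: -4756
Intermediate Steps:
K(S, m) = -6 + m
N(k, V) = -12 + 2*k (N(k, V) = 2*(-6 + k) = -12 + 2*k)
D(y) = -10 (D(y) = -12 + 2*1 = -12 + 2 = -10)
58*(D(-9) - 72) = 58*(-10 - 72) = 58*(-82) = -4756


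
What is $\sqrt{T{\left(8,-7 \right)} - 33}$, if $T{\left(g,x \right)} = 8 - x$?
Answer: $3 i \sqrt{2} \approx 4.2426 i$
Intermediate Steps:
$\sqrt{T{\left(8,-7 \right)} - 33} = \sqrt{\left(8 - -7\right) - 33} = \sqrt{\left(8 + 7\right) - 33} = \sqrt{15 - 33} = \sqrt{-18} = 3 i \sqrt{2}$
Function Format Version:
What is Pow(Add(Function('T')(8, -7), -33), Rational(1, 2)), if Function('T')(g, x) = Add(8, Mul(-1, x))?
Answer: Mul(3, I, Pow(2, Rational(1, 2))) ≈ Mul(4.2426, I)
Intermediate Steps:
Pow(Add(Function('T')(8, -7), -33), Rational(1, 2)) = Pow(Add(Add(8, Mul(-1, -7)), -33), Rational(1, 2)) = Pow(Add(Add(8, 7), -33), Rational(1, 2)) = Pow(Add(15, -33), Rational(1, 2)) = Pow(-18, Rational(1, 2)) = Mul(3, I, Pow(2, Rational(1, 2)))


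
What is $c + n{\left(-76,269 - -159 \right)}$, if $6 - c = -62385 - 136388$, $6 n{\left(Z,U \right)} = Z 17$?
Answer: $\frac{595691}{3} \approx 1.9856 \cdot 10^{5}$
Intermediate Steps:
$n{\left(Z,U \right)} = \frac{17 Z}{6}$ ($n{\left(Z,U \right)} = \frac{Z 17}{6} = \frac{17 Z}{6}$)
$c = 198779$ ($c = 6 - \left(-62385 - 136388\right) = 6 - -198773 = 6 + 198773 = 198779$)
$c + n{\left(-76,269 - -159 \right)} = 198779 + \frac{17}{6} \left(-76\right) = 198779 - \frac{646}{3} = \frac{595691}{3}$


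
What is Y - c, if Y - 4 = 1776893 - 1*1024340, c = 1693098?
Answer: -940541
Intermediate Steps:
Y = 752557 (Y = 4 + (1776893 - 1*1024340) = 4 + (1776893 - 1024340) = 4 + 752553 = 752557)
Y - c = 752557 - 1*1693098 = 752557 - 1693098 = -940541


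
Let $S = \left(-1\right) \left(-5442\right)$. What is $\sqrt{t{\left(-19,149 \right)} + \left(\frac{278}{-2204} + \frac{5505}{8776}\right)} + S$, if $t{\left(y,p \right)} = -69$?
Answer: $5442 + \frac{i \sqrt{400423677458374}}{2417788} \approx 5442.0 + 8.2764 i$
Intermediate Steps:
$S = 5442$
$\sqrt{t{\left(-19,149 \right)} + \left(\frac{278}{-2204} + \frac{5505}{8776}\right)} + S = \sqrt{-69 + \left(\frac{278}{-2204} + \frac{5505}{8776}\right)} + 5442 = \sqrt{-69 + \left(278 \left(- \frac{1}{2204}\right) + 5505 \cdot \frac{1}{8776}\right)} + 5442 = \sqrt{-69 + \left(- \frac{139}{1102} + \frac{5505}{8776}\right)} + 5442 = \sqrt{-69 + \frac{2423323}{4835576}} + 5442 = \sqrt{- \frac{331231421}{4835576}} + 5442 = \frac{i \sqrt{400423677458374}}{2417788} + 5442 = 5442 + \frac{i \sqrt{400423677458374}}{2417788}$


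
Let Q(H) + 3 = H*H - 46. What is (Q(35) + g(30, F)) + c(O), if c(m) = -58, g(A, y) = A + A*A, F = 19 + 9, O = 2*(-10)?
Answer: 2048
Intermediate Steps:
O = -20
F = 28
g(A, y) = A + A²
Q(H) = -49 + H² (Q(H) = -3 + (H*H - 46) = -3 + (H² - 46) = -3 + (-46 + H²) = -49 + H²)
(Q(35) + g(30, F)) + c(O) = ((-49 + 35²) + 30*(1 + 30)) - 58 = ((-49 + 1225) + 30*31) - 58 = (1176 + 930) - 58 = 2106 - 58 = 2048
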